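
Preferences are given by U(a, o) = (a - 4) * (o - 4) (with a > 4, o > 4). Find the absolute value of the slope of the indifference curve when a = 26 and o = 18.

MU_a = (o−4), MU_o = (a−4).
MRS = (o−4)/(a−4).
At (26, 18): MRS = 7/11.
So at (26, 18) the consumer would give up 7/11 units of o for one more unit of a.

MRS = 7/11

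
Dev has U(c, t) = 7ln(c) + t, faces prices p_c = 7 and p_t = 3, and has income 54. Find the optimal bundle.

MU_c = 7/c, MU_t = 1.
MRS = 7/c ÷ 1.
Tangency: set MRS = p_c/p_t = 7/3.
MRS depends only on c: 7/c = 7/3 ⇒ c* = 7/(7/3) = 3.
From the budget, 3·t = 54 − 7·3 = 33, so t* = 11.

c* = 3, t* = 11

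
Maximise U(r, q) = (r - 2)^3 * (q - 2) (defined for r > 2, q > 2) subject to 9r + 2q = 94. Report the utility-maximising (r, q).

MU_r = 3·(r−2)^2·(q−2), MU_q = (r−2)^3.
MRS = (3/1)·(q−2)/(r−2).
Tangency: set MRS = p_r/p_q = 9/2 = 4.5.
So (3/1)·(q − 2)/(r − 2) = 4.5, i.e. (q − 2) = 1.5·(r − 2).
Rewrite the budget in excess-of-subsistence terms: 9·(r − 2) + 2·(q − 2) = 94 − 9·2 − 2·2 = 72.
Substituting, 12·(r − 2) = 72, so r − 2 = 6 and r* = 8.
Then q − 2 = 1.5·6 = 9, so q* = 11.

r* = 8, q* = 11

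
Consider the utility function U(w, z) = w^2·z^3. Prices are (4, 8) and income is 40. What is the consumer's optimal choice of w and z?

w* = 4, z* = 3

MU_w = 2·w·z^3 and MU_z = 3·w^2·z^2.
MRS = MU_w/MU_z = (2/3)·z/w.
Tangency: set MRS = p_w/p_z = 4/8 = 0.5.
So (2/3)·z/w = 0.5, i.e. z = 0.75·w.
Substitute into the budget 4·w + 8·z = 40: 10·w = 40, so w* = 4.
Then z* = 0.75·4 = 3.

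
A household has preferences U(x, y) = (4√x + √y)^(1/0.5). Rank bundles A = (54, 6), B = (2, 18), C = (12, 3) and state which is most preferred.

Bundle A

Evaluate utility at each bundle:
U(A) = 1014.000.
U(B) = 98.000.
U(C) = 243.000.
Highest utility is A, so A ≻ C ≻ B.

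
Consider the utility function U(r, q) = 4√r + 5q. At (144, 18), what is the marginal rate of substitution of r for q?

MRS = 1/30

MU_r = 4/(2√r), MU_q = 5.
MRS = 4/(2√r) ÷ 5.
At (144, 18): MRS = 1/30.
That is, one extra unit of r is worth 1/30 units of q at the margin.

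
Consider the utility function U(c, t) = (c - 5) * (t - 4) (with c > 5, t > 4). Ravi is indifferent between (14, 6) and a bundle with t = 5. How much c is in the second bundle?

U(14, 6) = 18.
Set U(c, 5) = 18 and solve.
With t = 5: (5 − 4) = 1, so (c − 5) = 18/1 = 18.
So c = 5 + 18 = 23.
Check: U(23, 5) = 18.

c = 23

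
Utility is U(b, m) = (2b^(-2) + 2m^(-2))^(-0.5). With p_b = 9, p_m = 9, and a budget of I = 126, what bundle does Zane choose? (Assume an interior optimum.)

b* = 7, m* = 7

For CES with ρ = -2, MRS = (m/b)^3.
Tangency: set MRS = p_b/p_m = 9/9 = 1.
So (m/b)^3 = 1; taking the cube root, m/b = 1, i.e. m = b.
Substitute into the budget 9·b + 9·m = 126: 18·b = 126, so b* = 7 and m* = 7.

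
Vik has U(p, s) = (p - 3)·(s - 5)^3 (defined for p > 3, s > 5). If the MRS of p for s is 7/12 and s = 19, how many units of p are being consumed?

MU_p = (s−5)^3, MU_s = 3·(p−3)·(s−5)^2.
MRS = (1/3)·(s−5)/(p−3).
Substitute s = 19: MRS = (14/3)/(p − 3). Setting this equal to 7/12 gives p − 3 = (14/3)/(7/12) = 8, so p = 11.

p = 11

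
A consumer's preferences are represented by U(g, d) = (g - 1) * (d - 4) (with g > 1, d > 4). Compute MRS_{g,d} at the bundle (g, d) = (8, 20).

MRS = 16/7

MU_g = (d−4), MU_d = (g−1).
MRS = (d−4)/(g−1).
At (8, 20): MRS = 16/7.
So at (8, 20) the consumer would give up 16/7 units of d for one more unit of g.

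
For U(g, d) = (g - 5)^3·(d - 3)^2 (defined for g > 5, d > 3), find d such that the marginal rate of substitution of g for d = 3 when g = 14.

MU_g = 3·(g−5)^2·(d−3)^2, MU_d = 2·(g−5)^3·(d−3).
MRS = (3/2)·(d−3)/(g−5).
Substitute g = 14: MRS = (d − 3)/6. Setting this equal to 3 gives d − 3 = 3·6 = 18, so d = 21.

d = 21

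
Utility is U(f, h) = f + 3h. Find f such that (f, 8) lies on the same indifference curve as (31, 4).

f = 19

U(31, 4) = 43.
Set U(f, 8) = 43 and solve.
f + 3·8 = 43 ⇒ f = 19 ⇒ f = 19.
Check: U(19, 8) = 43.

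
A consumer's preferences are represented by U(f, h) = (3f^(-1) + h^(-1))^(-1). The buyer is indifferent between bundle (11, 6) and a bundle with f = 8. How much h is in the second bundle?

h = 264/17

U depends on (f, h) only through S = 3f^(-1) + h^(-1), so equal utility means equal S. At (11, 6): S = 29/66.
With f = 8: 3·8^(-1) = 0.375, so h^(-1) = 29/66 − 0.375 = 17/264.
Hence h = 1/(17/264) = 264/17.
Check: U(8, 264/17) = 2.2759.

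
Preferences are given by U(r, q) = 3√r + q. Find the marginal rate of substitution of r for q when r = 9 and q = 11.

MRS = 0.5

MU_r = 3/(2√r), MU_q = 1.
MRS = 3/(2√r) ÷ 1.
At (9, 11): MRS = 0.5.
The indifference curve has slope −0.5 at this bundle.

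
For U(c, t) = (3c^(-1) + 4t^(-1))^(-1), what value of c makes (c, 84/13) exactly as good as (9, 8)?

c = 14

U depends on (c, t) only through S = 3c^(-1) + 4t^(-1), so equal utility means equal S. At (9, 8): S = 5/6.
With t = 84/13: 4·(84/13)^(-1) = 13/21, so 3c^(-1) = 5/6 − 13/21 = 3/14, i.e. c^(-1) = 1/14.
Hence c = 1/(1/14) = 14.
Check: U(14, 84/13) = 1.2.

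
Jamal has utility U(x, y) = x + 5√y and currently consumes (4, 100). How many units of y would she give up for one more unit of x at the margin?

MRS = 4

MU_x = 1, MU_y = 5/(2√y).
MRS = 1 ÷ (5/(2√y)).
At (4, 100): MRS = 4.
The indifference curve has slope −4 at this bundle.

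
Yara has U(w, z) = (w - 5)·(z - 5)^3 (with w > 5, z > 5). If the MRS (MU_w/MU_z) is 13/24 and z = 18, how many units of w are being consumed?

w = 13

MU_w = (z−5)^3, MU_z = 3·(w−5)·(z−5)^2.
MRS = (1/3)·(z−5)/(w−5).
Substitute z = 18: MRS = (13/3)/(w − 5). Setting this equal to 13/24 gives w − 5 = (13/3)/(13/24) = 8, so w = 13.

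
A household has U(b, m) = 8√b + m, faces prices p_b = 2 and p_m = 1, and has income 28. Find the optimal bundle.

MU_b = 8/(2√b), MU_m = 1.
MRS = 8/(2√b) ÷ 1.
Tangency: set MRS = p_b/p_m = 2/1 = 2.
MRS depends only on b: 4/√b = 2 ⇒ √b = 4/2 = 2 ⇒ b* = 4.
From the budget, 1·m = 28 − 2·4 = 20, so m* = 20.

b* = 4, m* = 20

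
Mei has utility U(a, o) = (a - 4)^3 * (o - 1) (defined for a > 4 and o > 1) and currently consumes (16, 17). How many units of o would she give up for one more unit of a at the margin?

MRS = 4

MU_a = 3·(a−4)^2·(o−1), MU_o = (a−4)^3.
MRS = (3/1)·(o−1)/(a−4).
At (16, 17): MRS = 4.
The indifference curve has slope −4 at this bundle.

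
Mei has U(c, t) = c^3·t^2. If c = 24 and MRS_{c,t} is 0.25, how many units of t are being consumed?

MU_c = 3·c^2·t^2 and MU_t = 2·c^3·t.
MRS = MU_c/MU_t = (3/2)·t/c.
Substitute c = 24: MRS = t/16. Setting t/16 = 0.25 gives t = 0.25·16 = 4.

t = 4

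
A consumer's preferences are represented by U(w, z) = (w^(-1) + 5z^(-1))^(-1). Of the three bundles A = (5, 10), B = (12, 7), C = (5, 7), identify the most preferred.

Bundle A

Evaluate utility at each bundle:
U(A) = 1.429.
U(B) = 1.254.
U(C) = 1.094.
Highest utility is A, so A ≻ B ≻ C.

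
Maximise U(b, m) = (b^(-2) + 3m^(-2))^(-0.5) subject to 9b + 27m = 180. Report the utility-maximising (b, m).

b* = 5, m* = 5

For CES with ρ = -2, MRS = (1/3)·(m/b)^3.
Tangency: set MRS = p_b/p_m = 9/27 = 1/3.
So (m/b)^3 = 1; taking the cube root, m/b = 1, i.e. m = b.
Substitute into the budget 9·b + 27·m = 180: 36·b = 180, so b* = 5 and m* = 5.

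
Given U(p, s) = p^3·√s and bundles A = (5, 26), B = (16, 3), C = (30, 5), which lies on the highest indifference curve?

Bundle C

Evaluate utility at each bundle:
U(A) = 637.377.
U(B) = 7094.480.
U(C) = 60373.835.
Highest utility is C, so C ≻ B ≻ A.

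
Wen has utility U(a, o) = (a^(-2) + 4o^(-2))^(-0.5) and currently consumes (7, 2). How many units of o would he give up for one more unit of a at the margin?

For CES with ρ = -2, MRS = (1/4)·(o/a)^3.
At (7, 2): MRS = 2/343.
So at (7, 2) the consumer would give up 2/343 units of o for one more unit of a.

MRS = 2/343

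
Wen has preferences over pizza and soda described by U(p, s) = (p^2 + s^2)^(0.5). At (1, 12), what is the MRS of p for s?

For CES with ρ = 2, MRS = (s/p)^(-1).
At (1, 12): MRS = 1/12.
So at (1, 12) the consumer would give up 1/12 units of s for one more unit of p.

MRS = 1/12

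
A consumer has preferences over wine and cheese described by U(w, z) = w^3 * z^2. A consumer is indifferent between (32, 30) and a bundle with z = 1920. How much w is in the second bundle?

U(32, 30) = 29491200.
Set U(w, 1920) = 29491200 and solve.
With z = 1920: 1920^2 = 3686400, so w^3 = 29491200/3686400 = 8; taking the cube root, w = 2.
Check: U(2, 1920) = 29491200.

w = 2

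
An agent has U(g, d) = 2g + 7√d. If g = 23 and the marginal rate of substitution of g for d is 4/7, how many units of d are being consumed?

d = 1

MU_g = 2, MU_d = 7/(2√d).
MRS = 2 ÷ (7/(2√d)).
MRS depends only on d: (4/7)·√d = 4/7 ⇒ √d = (4/7)/(4/7) = 1 ⇒ d = 1.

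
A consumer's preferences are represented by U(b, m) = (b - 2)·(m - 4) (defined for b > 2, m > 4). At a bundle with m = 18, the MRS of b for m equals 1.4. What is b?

MU_b = (m−4), MU_m = (b−2).
MRS = (m−4)/(b−2).
Substitute m = 18: MRS = 14/(b − 2). Setting this equal to 1.4 gives b − 2 = 14/1.4 = 10, so b = 12.

b = 12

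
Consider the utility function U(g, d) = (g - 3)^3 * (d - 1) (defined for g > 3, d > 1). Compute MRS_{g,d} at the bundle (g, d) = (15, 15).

MRS = 3.5

MU_g = 3·(g−3)^2·(d−1), MU_d = (g−3)^3.
MRS = (3/1)·(d−1)/(g−3).
At (15, 15): MRS = 3.5.
That is, one extra unit of g is worth 3.5 units of d at the margin.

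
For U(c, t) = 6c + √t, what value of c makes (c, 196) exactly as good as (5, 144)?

U(5, 144) = 42.
Set U(c, 196) = 42 and solve.
With t = 196: √196 = 14, so 6c = 42 − 14 = 28 and c = 14/3.
Check: U(14/3, 196) = 42.

c = 14/3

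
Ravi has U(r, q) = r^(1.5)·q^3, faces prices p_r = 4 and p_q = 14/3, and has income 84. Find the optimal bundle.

MU_r = 1.5·√r·q^3 and MU_q = 3·r^(1.5)·q^2.
MRS = MU_r/MU_q = (0.5)·q/r.
Tangency: set MRS = p_r/p_q = 4/(14/3) = 6/7.
So (0.5)·q/r = 6/7, i.e. q = (12/7)·r.
Substitute into the budget 4·r + (14/3)·q = 84: 12·r = 84, so r* = 7.
Then q* = (12/7)·7 = 12.

r* = 7, q* = 12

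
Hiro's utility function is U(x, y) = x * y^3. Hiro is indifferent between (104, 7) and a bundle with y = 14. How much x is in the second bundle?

U(104, 7) = 35672.
Set U(x, 14) = 35672 and solve.
With y = 14: 14^3 = 2744, so x = 35672/2744 = 13.
Check: U(13, 14) = 35672.

x = 13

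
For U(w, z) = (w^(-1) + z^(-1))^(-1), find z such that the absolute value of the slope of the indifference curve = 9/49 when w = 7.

For CES with ρ = -1, MRS = (z/w)^2.
Setting (z/7)^2 = 9/49 gives z/7 = 3/7 and z = 3.

z = 3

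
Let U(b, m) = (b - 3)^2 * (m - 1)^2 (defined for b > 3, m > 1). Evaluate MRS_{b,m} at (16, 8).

MRS = 7/13

MU_b = 2·(b−3)·(m−1)^2, MU_m = 2·(b−3)^2·(m−1).
MRS = (m−1)/(b−3).
At (16, 8): MRS = 7/13.
That is, one extra unit of b is worth 7/13 units of m at the margin.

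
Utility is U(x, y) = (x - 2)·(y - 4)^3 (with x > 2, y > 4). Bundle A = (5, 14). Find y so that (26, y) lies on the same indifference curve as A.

y = 9

U(5, 14) = 3000.
Set U(26, y) = 3000 and solve.
With x = 26: (26 − 2) = 24, so (y − 4)^3 = 3000/24 = 125.
Taking the cube root (with y > 4): y − 4 = 5, so y = 9.
Check: U(26, 9) = 3000.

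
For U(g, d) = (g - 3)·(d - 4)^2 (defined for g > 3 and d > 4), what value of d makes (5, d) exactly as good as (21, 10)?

U(21, 10) = 648.
Set U(5, d) = 648 and solve.
With g = 5: (5 − 3) = 2, so (d − 4)^2 = 648/2 = 324.
Taking the square root (with d > 4): d − 4 = 18, so d = 22.
Check: U(5, 22) = 648.

d = 22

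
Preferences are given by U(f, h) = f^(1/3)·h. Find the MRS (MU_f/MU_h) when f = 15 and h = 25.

MU_f = 1/3·f^(-2/3)·h and MU_h = f^(1/3).
MRS = MU_f/MU_h = (1/3)·h/f.
At (15, 25): MRS = 5/9.
That is, one extra unit of f is worth 5/9 units of h at the margin.

MRS = 5/9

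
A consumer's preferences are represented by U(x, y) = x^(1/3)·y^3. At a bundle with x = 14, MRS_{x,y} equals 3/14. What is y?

y = 27

MU_x = 1/3·x^(-2/3)·y^3 and MU_y = 3·x^(1/3)·y^2.
MRS = MU_x/MU_y = (1/9)·y/x.
Substitute x = 14: MRS = y/126. Setting y/126 = 3/14 gives y = (3/14)·126 = 27.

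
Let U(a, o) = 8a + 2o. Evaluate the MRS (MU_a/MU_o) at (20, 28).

MU_a = 8, MU_o = 2, so MRS = 8/2 = 4 at every bundle.
At (20, 28): MRS = 4.
The indifference curve has slope −4 at this bundle.

MRS = 4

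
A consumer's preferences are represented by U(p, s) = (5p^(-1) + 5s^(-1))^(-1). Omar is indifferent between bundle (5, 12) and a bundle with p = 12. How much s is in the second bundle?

s = 5

U depends on (p, s) only through S = 5p^(-1) + 5s^(-1), so equal utility means equal S. At (5, 12): S = 17/12.
With p = 12: 5·12^(-1) = 5/12, so 5s^(-1) = 17/12 − 5/12 = 1, i.e. s^(-1) = 0.2.
Hence s = 1/0.2 = 5.
Check: U(12, 5) = 0.7059.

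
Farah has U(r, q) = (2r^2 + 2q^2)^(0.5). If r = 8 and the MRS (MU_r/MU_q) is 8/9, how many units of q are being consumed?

For CES with ρ = 2, MRS = (q/r)^(-1).
Setting (q/8)^(-1) = 8/9 gives q/8 = 1.125 and q = 9.

q = 9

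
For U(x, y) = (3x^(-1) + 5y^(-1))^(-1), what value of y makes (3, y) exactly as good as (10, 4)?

U depends on (x, y) only through S = 3x^(-1) + 5y^(-1), so equal utility means equal S. At (10, 4): S = 1.55.
With x = 3: 3·3^(-1) = 1, so 5y^(-1) = 1.55 − 1 = 0.55, i.e. y^(-1) = 11/100.
Hence y = 1/(11/100) = 100/11.
Check: U(3, 100/11) = 0.6452.

y = 100/11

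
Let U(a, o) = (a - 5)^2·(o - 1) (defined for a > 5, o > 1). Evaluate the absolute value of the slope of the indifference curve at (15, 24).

MRS = 4.6

MU_a = 2·(a−5)·(o−1), MU_o = (a−5)^2.
MRS = (2/1)·(o−1)/(a−5).
At (15, 24): MRS = 4.6.
The indifference curve has slope −4.6 at this bundle.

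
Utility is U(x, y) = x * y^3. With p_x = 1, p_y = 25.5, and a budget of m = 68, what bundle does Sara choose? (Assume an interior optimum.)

MU_x = y^3 and MU_y = 3·x·y^2.
MRS = MU_x/MU_y = (1/3)·y/x.
Tangency: set MRS = p_x/p_y = 1/25.5 = 2/51.
So (1/3)·y/x = 2/51, i.e. y = (2/17)·x.
Substitute into the budget 1·x + 25.5·y = 68: 4·x = 68, so x* = 17.
Then y* = (2/17)·17 = 2.

x* = 17, y* = 2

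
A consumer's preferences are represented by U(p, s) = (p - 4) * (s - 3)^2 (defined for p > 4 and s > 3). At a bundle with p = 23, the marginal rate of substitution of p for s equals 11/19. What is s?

s = 25

MU_p = (s−3)^2, MU_s = 2·(p−4)·(s−3).
MRS = (1/2)·(s−3)/(p−4).
Substitute p = 23: MRS = (s − 3)/38. Setting this equal to 11/19 gives s − 3 = (11/19)·38 = 22, so s = 25.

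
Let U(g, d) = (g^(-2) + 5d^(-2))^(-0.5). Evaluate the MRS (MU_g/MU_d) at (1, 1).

For CES with ρ = -2, MRS = (1/5)·(d/g)^3.
At (1, 1): MRS = 0.2.
The indifference curve has slope −0.2 at this bundle.

MRS = 0.2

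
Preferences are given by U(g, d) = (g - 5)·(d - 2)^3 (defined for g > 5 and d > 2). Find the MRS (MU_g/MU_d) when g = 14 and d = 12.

MU_g = (d−2)^3, MU_d = 3·(g−5)·(d−2)^2.
MRS = (1/3)·(d−2)/(g−5).
At (14, 12): MRS = 10/27.
That is, one extra unit of g is worth 10/27 units of d at the margin.

MRS = 10/27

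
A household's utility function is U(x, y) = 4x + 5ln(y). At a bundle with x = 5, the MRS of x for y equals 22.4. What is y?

MU_x = 4, MU_y = 5/y.
MRS = 4 ÷ (5/y).
MRS depends only on y: 0.8·y = 22.4 ⇒ y = 22.4/0.8 = 28.

y = 28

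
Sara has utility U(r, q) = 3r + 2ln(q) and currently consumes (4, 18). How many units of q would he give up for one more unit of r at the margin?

MU_r = 3, MU_q = 2/q.
MRS = 3 ÷ (2/q).
At (4, 18): MRS = 27.
The indifference curve has slope −27 at this bundle.

MRS = 27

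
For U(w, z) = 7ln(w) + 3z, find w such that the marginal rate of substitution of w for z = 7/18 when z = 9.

MU_w = 7/w, MU_z = 3.
MRS = 7/w ÷ 3.
MRS depends only on w: (7/3)/w = 7/18 ⇒ w = (7/3)/(7/18) = 6.

w = 6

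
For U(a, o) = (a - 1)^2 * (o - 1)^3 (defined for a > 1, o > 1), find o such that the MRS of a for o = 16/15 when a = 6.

MU_a = 2·(a−1)·(o−1)^3, MU_o = 3·(a−1)^2·(o−1)^2.
MRS = (2/3)·(o−1)/(a−1).
Substitute a = 6: MRS = (o − 1)/7.5. Setting this equal to 16/15 gives o − 1 = (16/15)·7.5 = 8, so o = 9.

o = 9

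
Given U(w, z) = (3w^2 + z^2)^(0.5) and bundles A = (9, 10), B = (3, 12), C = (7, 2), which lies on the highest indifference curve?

Evaluate utility at each bundle:
U(A) = 18.520.
U(B) = 13.077.
U(C) = 12.288.
Highest utility is A, so A ≻ B ≻ C.

Bundle A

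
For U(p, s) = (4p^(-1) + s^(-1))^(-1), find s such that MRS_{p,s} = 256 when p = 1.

s = 8

For CES with ρ = -1, MRS = (4/1)·(s/p)^2.
Setting (4/1)·(s/1)^2 = 256 gives (s/1)^2 = 64, so s/1 = 8 and s = 8.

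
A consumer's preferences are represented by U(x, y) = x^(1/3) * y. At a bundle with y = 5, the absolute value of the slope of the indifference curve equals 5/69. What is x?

x = 23

MU_x = 1/3·x^(-2/3)·y and MU_y = x^(1/3).
MRS = MU_x/MU_y = (1/3)·y/x.
Substitute y = 5: MRS = (5/3)/x. Setting (5/3)/x = 5/69 gives x = (5/3)/(5/69) = 23.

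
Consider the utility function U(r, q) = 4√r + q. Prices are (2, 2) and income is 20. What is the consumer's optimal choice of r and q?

r* = 4, q* = 6

MU_r = 4/(2√r), MU_q = 1.
MRS = 4/(2√r) ÷ 1.
Tangency: set MRS = p_r/p_q = 2/2 = 1.
MRS depends only on r: 2/√r = 1 ⇒ √r = 2/1 = 2 ⇒ r* = 4.
From the budget, 2·q = 20 − 2·4 = 12, so q* = 6.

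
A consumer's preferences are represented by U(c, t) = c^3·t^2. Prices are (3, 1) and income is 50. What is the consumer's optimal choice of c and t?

c* = 10, t* = 20

MU_c = 3·c^2·t^2 and MU_t = 2·c^3·t.
MRS = MU_c/MU_t = (3/2)·t/c.
Tangency: set MRS = p_c/p_t = 3/1 = 3.
So (3/2)·t/c = 3, i.e. t = 2·c.
Substitute into the budget 3·c + 1·t = 50: 5·c = 50, so c* = 10.
Then t* = 2·10 = 20.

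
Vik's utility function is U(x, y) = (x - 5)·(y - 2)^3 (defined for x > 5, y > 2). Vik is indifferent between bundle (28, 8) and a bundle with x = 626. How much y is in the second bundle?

y = 4

U(28, 8) = 4968.
Set U(626, y) = 4968 and solve.
With x = 626: (626 − 5) = 621, so (y − 2)^3 = 4968/621 = 8.
Taking the cube root (with y > 2): y − 2 = 2, so y = 4.
Check: U(626, 4) = 4968.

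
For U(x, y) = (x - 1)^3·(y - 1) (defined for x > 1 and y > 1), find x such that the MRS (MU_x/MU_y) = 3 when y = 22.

x = 22

MU_x = 3·(x−1)^2·(y−1), MU_y = (x−1)^3.
MRS = (3/1)·(y−1)/(x−1).
Substitute y = 22: MRS = 63/(x − 1). Setting this equal to 3 gives x − 1 = 63/3 = 21, so x = 22.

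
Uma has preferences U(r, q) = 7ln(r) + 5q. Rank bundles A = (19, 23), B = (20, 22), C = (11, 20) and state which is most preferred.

Evaluate utility at each bundle:
U(A) = 135.611.
U(B) = 130.970.
U(C) = 116.785.
Highest utility is A, so A ≻ B ≻ C.

Bundle A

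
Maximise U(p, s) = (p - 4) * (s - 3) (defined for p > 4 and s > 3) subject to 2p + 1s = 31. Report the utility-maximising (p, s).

p* = 9, s* = 13

MU_p = (s−3), MU_s = (p−4).
MRS = (s−3)/(p−4).
Tangency: set MRS = p_p/p_s = 2/1 = 2.
So (s − 3)/(p − 4) = 2, i.e. (s − 3) = 2·(p − 4).
Rewrite the budget in excess-of-subsistence terms: 2·(p − 4) + 1·(s − 3) = 31 − 2·4 − 1·3 = 20.
Substituting, 4·(p − 4) = 20, so p − 4 = 5 and p* = 9.
Then s − 3 = 2·5 = 10, so s* = 13.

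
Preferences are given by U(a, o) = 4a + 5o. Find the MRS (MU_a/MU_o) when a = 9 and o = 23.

MRS = 0.8

MU_a = 4, MU_o = 5, so MRS = 4/5 = 0.8 at every bundle.
At (9, 23): MRS = 0.8.
So at (9, 23) the consumer would give up 0.8 units of o for one more unit of a.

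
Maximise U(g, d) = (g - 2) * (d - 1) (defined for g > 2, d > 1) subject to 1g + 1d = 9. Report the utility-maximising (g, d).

MU_g = (d−1), MU_d = (g−2).
MRS = (d−1)/(g−2).
Tangency: set MRS = p_g/p_d = 1/1 = 1.
So (d − 1)/(g − 2) = 1, i.e. (d − 1) = (g − 2).
Rewrite the budget in excess-of-subsistence terms: 1·(g − 2) + 1·(d − 1) = 9 − 1·2 − 1·1 = 6.
Substituting, 2·(g − 2) = 6, so g − 2 = 3 and g* = 5.
Then d − 1 = 3, so d* = 4.

g* = 5, d* = 4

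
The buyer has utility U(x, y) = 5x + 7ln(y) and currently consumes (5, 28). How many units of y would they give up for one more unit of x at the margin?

MU_x = 5, MU_y = 7/y.
MRS = 5 ÷ (7/y).
At (5, 28): MRS = 20.
That is, one extra unit of x is worth 20 units of y at the margin.

MRS = 20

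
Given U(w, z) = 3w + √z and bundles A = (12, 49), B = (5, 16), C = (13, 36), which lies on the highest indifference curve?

Evaluate utility at each bundle:
U(A) = 43.000.
U(B) = 19.000.
U(C) = 45.000.
Highest utility is C, so C ≻ A ≻ B.

Bundle C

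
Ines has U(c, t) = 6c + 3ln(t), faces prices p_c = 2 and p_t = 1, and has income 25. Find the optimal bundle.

c* = 12, t* = 1

MU_c = 6, MU_t = 3/t.
MRS = 6 ÷ (3/t).
Tangency: set MRS = p_c/p_t = 2/1 = 2.
MRS depends only on t: 2·t = 2 ⇒ t* = 2/2 = 1.
From the budget, 2·c = 25 − 1·1 = 24, so c* = 12.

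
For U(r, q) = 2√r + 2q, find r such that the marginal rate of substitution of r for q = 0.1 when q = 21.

r = 25

MU_r = 2/(2√r), MU_q = 2.
MRS = 2/(2√r) ÷ 2.
MRS depends only on r: 0.5/√r = 0.1 ⇒ √r = 0.5/0.1 = 5 ⇒ r = 25.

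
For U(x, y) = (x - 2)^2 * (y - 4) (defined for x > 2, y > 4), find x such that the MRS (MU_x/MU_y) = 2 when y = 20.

MU_x = 2·(x−2)·(y−4), MU_y = (x−2)^2.
MRS = (2/1)·(y−4)/(x−2).
Substitute y = 20: MRS = 32/(x − 2). Setting this equal to 2 gives x − 2 = 32/2 = 16, so x = 18.

x = 18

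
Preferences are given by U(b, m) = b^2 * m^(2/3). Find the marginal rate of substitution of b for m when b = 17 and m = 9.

MRS = 27/17

MU_b = 2·b·m^(2/3) and MU_m = 2/3·b^2·m^(-1/3).
MRS = MU_b/MU_m = (3)·m/b.
At (17, 9): MRS = 27/17.
The indifference curve has slope −27/17 at this bundle.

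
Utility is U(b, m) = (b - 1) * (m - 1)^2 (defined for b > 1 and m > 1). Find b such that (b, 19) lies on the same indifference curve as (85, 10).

U(85, 10) = 6804.
Set U(b, 19) = 6804 and solve.
With m = 19: (19 − 1)^2 = 324, so (b − 1) = 6804/324 = 21.
So b = 1 + 21 = 22.
Check: U(22, 19) = 6804.

b = 22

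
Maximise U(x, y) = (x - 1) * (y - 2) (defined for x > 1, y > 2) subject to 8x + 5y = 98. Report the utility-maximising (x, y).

x* = 6, y* = 10

MU_x = (y−2), MU_y = (x−1).
MRS = (y−2)/(x−1).
Tangency: set MRS = p_x/p_y = 8/5 = 1.6.
So (y − 2)/(x − 1) = 1.6, i.e. (y − 2) = 1.6·(x − 1).
Rewrite the budget in excess-of-subsistence terms: 8·(x − 1) + 5·(y − 2) = 98 − 8·1 − 5·2 = 80.
Substituting, 16·(x − 1) = 80, so x − 1 = 5 and x* = 6.
Then y − 2 = 1.6·5 = 8, so y* = 10.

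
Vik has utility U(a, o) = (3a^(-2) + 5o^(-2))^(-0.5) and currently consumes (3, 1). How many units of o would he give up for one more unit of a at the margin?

MRS = 1/45

For CES with ρ = -2, MRS = (3/5)·(o/a)^3.
At (3, 1): MRS = 1/45.
So at (3, 1) the consumer would give up 1/45 units of o for one more unit of a.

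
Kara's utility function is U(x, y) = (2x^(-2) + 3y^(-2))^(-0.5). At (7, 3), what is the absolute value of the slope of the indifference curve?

MRS = 18/343

For CES with ρ = -2, MRS = (2/3)·(y/x)^3.
At (7, 3): MRS = 18/343.
The indifference curve has slope −18/343 at this bundle.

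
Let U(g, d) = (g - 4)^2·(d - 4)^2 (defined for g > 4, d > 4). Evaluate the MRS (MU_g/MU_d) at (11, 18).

MRS = 2

MU_g = 2·(g−4)·(d−4)^2, MU_d = 2·(g−4)^2·(d−4).
MRS = (d−4)/(g−4).
At (11, 18): MRS = 2.
The indifference curve has slope −2 at this bundle.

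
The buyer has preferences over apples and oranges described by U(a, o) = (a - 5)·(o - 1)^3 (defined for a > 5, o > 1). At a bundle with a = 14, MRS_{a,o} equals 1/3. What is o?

MU_a = (o−1)^3, MU_o = 3·(a−5)·(o−1)^2.
MRS = (1/3)·(o−1)/(a−5).
Substitute a = 14: MRS = (o − 1)/27. Setting this equal to 1/3 gives o − 1 = (1/3)·27 = 9, so o = 10.

o = 10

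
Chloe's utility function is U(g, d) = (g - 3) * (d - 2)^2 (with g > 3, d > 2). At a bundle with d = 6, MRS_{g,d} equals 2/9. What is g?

MU_g = (d−2)^2, MU_d = 2·(g−3)·(d−2).
MRS = (1/2)·(d−2)/(g−3).
Substitute d = 6: MRS = 2/(g − 3). Setting this equal to 2/9 gives g − 3 = 2/(2/9) = 9, so g = 12.

g = 12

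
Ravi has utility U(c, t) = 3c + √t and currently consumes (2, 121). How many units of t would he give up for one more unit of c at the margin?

MRS = 66

MU_c = 3, MU_t = 1/(2√t).
MRS = 3 ÷ (1/(2√t)).
At (2, 121): MRS = 66.
The indifference curve has slope −66 at this bundle.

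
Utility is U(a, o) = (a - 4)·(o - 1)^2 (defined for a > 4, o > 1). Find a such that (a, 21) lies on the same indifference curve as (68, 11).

a = 20

U(68, 11) = 6400.
Set U(a, 21) = 6400 and solve.
With o = 21: (21 − 1)^2 = 400, so (a − 4) = 6400/400 = 16.
So a = 4 + 16 = 20.
Check: U(20, 21) = 6400.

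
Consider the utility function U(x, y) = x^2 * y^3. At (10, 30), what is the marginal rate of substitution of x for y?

MU_x = 2·x·y^3 and MU_y = 3·x^2·y^2.
MRS = MU_x/MU_y = (2/3)·y/x.
At (10, 30): MRS = 2.
So at (10, 30) the consumer would give up 2 units of y for one more unit of x.

MRS = 2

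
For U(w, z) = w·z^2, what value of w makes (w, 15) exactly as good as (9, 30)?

U(9, 30) = 8100.
Set U(w, 15) = 8100 and solve.
With z = 15: 15^2 = 225, so w = 8100/225 = 36.
Check: U(36, 15) = 8100.

w = 36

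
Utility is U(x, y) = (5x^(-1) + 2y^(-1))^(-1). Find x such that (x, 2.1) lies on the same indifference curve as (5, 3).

x = 7

U depends on (x, y) only through S = 5x^(-1) + 2y^(-1), so equal utility means equal S. At (5, 3): S = 5/3.
With y = 2.1: 2·2.1^(-1) = 20/21, so 5x^(-1) = 5/3 − 20/21 = 5/7, i.e. x^(-1) = 1/7.
Hence x = 1/(1/7) = 7.
Check: U(7, 2.1) = 0.6.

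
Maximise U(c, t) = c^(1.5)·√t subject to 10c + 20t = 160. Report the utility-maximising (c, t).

MU_c = 1.5·√c·√t and MU_t = 0.5·c^(1.5)·t^(-0.5).
MRS = MU_c/MU_t = (3)·t/c.
Tangency: set MRS = p_c/p_t = 10/20 = 0.5.
So (3)·t/c = 0.5, i.e. t = (1/6)·c.
Substitute into the budget 10·c + 20·t = 160: (40/3)·c = 160, so c* = 12.
Then t* = (1/6)·12 = 2.

c* = 12, t* = 2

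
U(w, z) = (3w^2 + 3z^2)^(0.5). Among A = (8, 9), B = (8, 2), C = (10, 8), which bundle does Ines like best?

Evaluate utility at each bundle:
U(A) = 20.857.
U(B) = 14.283.
U(C) = 22.181.
Highest utility is C, so C ≻ A ≻ B.

Bundle C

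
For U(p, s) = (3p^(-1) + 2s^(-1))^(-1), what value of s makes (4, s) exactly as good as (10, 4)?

s = 40

U depends on (p, s) only through S = 3p^(-1) + 2s^(-1), so equal utility means equal S. At (10, 4): S = 0.8.
With p = 4: 3·4^(-1) = 0.75, so 2s^(-1) = 0.8 − 0.75 = 0.05, i.e. s^(-1) = 1/40.
Hence s = 1/(1/40) = 40.
Check: U(4, 40) = 1.25.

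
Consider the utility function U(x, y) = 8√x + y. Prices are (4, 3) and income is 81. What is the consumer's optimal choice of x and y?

x* = 9, y* = 15

MU_x = 8/(2√x), MU_y = 1.
MRS = 8/(2√x) ÷ 1.
Tangency: set MRS = p_x/p_y = 4/3.
MRS depends only on x: 4/√x = 4/3 ⇒ √x = 4/(4/3) = 3 ⇒ x* = 9.
From the budget, 3·y = 81 − 4·9 = 45, so y* = 15.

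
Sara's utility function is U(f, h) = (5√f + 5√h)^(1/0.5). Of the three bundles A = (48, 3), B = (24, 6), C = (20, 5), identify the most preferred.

Evaluate utility at each bundle:
U(A) = 1875.000.
U(B) = 1350.000.
U(C) = 1125.000.
Highest utility is A, so A ≻ B ≻ C.

Bundle A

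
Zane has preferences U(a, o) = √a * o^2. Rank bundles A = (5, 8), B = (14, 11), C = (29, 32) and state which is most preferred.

Evaluate utility at each bundle:
U(A) = 143.108.
U(B) = 452.741.
U(C) = 5514.409.
Highest utility is C, so C ≻ B ≻ A.

Bundle C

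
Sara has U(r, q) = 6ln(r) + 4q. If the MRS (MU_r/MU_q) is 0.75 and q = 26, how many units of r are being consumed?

r = 2

MU_r = 6/r, MU_q = 4.
MRS = 6/r ÷ 4.
MRS depends only on r: 1.5/r = 0.75 ⇒ r = 1.5/0.75 = 2.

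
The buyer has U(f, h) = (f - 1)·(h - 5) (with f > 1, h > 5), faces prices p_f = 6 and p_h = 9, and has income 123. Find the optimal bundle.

MU_f = (h−5), MU_h = (f−1).
MRS = (h−5)/(f−1).
Tangency: set MRS = p_f/p_h = 6/9 = 2/3.
So (h − 5)/(f − 1) = 2/3, i.e. (h − 5) = (2/3)·(f − 1).
Rewrite the budget in excess-of-subsistence terms: 6·(f − 1) + 9·(h − 5) = 123 − 6·1 − 9·5 = 72.
Substituting, 12·(f − 1) = 72, so f − 1 = 6 and f* = 7.
Then h − 5 = (2/3)·6 = 4, so h* = 9.

f* = 7, h* = 9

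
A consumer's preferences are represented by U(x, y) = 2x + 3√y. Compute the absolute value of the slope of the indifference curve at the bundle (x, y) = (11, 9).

MU_x = 2, MU_y = 3/(2√y).
MRS = 2 ÷ (3/(2√y)).
At (11, 9): MRS = 4.
So at (11, 9) the consumer would give up 4 units of y for one more unit of x.

MRS = 4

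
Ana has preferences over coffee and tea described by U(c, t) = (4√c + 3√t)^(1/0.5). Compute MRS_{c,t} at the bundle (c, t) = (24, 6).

For CES with ρ = 0.5, MRS = (4/3)·√(t/c).
At (24, 6): MRS = 2/3.
So at (24, 6) the consumer would give up 2/3 units of t for one more unit of c.

MRS = 2/3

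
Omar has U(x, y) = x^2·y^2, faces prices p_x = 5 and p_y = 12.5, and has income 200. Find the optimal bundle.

MU_x = 2·x·y^2 and MU_y = 2·x^2·y.
MRS = MU_x/MU_y = y/x.
Tangency: set MRS = p_x/p_y = 5/12.5 = 0.4.
So y/x = 0.4, i.e. y = 0.4·x.
Substitute into the budget 5·x + 12.5·y = 200: 10·x = 200, so x* = 20.
Then y* = 0.4·20 = 8.

x* = 20, y* = 8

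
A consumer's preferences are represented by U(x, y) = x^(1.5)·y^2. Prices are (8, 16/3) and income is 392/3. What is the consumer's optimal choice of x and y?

x* = 7, y* = 14

MU_x = 1.5·√x·y^2 and MU_y = 2·x^(1.5)·y.
MRS = MU_x/MU_y = (0.75)·y/x.
Tangency: set MRS = p_x/p_y = 8/(16/3) = 1.5.
So (0.75)·y/x = 1.5, i.e. y = 2·x.
Substitute into the budget 8·x + (16/3)·y = 392/3: (56/3)·x = 392/3, so x* = 7.
Then y* = 2·7 = 14.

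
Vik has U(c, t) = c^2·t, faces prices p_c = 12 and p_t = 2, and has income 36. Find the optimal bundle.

MU_c = 2·c·t and MU_t = c^2.
MRS = MU_c/MU_t = (2/1)·t/c.
Tangency: set MRS = p_c/p_t = 12/2 = 6.
So (2/1)·t/c = 6, i.e. t = 3·c.
Substitute into the budget 12·c + 2·t = 36: 18·c = 36, so c* = 2.
Then t* = 3·2 = 6.

c* = 2, t* = 6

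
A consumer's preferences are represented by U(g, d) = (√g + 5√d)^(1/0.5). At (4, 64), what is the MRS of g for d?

For CES with ρ = 0.5, MRS = (1/5)·√(d/g).
At (4, 64): MRS = 0.8.
The indifference curve has slope −0.8 at this bundle.

MRS = 0.8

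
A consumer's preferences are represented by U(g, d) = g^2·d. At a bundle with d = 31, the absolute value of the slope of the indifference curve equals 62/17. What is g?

g = 17

MU_g = 2·g·d and MU_d = g^2.
MRS = MU_g/MU_d = (2/1)·d/g.
Substitute d = 31: MRS = 62/g. Setting 62/g = 62/17 gives g = 62/(62/17) = 17.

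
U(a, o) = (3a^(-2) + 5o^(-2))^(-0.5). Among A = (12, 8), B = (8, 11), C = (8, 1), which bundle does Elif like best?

Bundle B

Evaluate utility at each bundle:
U(A) = 3.179.
U(B) = 3.367.
U(C) = 0.445.
Highest utility is B, so B ≻ A ≻ C.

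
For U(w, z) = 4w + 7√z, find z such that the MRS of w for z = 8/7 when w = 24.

MU_w = 4, MU_z = 7/(2√z).
MRS = 4 ÷ (7/(2√z)).
MRS depends only on z: (8/7)·√z = 8/7 ⇒ √z = (8/7)/(8/7) = 1 ⇒ z = 1.

z = 1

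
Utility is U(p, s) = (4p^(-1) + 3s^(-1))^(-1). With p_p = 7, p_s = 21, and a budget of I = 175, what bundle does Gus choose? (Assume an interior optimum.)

For CES with ρ = -1, MRS = (4/3)·(s/p)^2.
Tangency: set MRS = p_p/p_s = 7/21 = 1/3.
So (s/p)^2 = 0.25; taking the square root, s/p = 0.5, i.e. s = 0.5·p.
Substitute into the budget 7·p + 21·s = 175: 17.5·p = 175, so p* = 10 and s* = 0.5·10 = 5.

p* = 10, s* = 5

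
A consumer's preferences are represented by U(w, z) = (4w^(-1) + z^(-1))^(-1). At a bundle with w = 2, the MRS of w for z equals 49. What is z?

For CES with ρ = -1, MRS = (4/1)·(z/w)^2.
Setting (4/1)·(z/2)^2 = 49 gives (z/2)^2 = 12.25, so z/2 = 3.5 and z = 7.

z = 7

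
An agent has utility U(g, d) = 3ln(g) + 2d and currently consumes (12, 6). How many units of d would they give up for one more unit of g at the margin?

MU_g = 3/g, MU_d = 2.
MRS = 3/g ÷ 2.
At (12, 6): MRS = 0.125.
So at (12, 6) the consumer would give up 0.125 units of d for one more unit of g.

MRS = 0.125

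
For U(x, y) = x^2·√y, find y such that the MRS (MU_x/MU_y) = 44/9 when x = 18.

y = 22

MU_x = 2·x·√y and MU_y = 0.5·x^2·y^(-0.5).
MRS = MU_x/MU_y = (4)·y/x.
Substitute x = 18: MRS = y/4.5. Setting y/4.5 = 44/9 gives y = (44/9)·4.5 = 22.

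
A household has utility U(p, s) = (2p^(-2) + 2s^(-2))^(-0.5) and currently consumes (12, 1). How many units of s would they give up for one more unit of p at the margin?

MRS = 1/1728

For CES with ρ = -2, MRS = (s/p)^3.
At (12, 1): MRS = 1/1728.
So at (12, 1) the consumer would give up 1/1728 units of s for one more unit of p.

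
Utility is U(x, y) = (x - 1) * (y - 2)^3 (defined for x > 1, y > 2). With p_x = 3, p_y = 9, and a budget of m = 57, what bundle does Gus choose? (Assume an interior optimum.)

MU_x = (y−2)^3, MU_y = 3·(x−1)·(y−2)^2.
MRS = (1/3)·(y−2)/(x−1).
Tangency: set MRS = p_x/p_y = 3/9 = 1/3.
So (1/3)·(y − 2)/(x − 1) = 1/3, i.e. (y − 2) = (x − 1).
Rewrite the budget in excess-of-subsistence terms: 3·(x − 1) + 9·(y − 2) = 57 − 3·1 − 9·2 = 36.
Substituting, 12·(x − 1) = 36, so x − 1 = 3 and x* = 4.
Then y − 2 = 3, so y* = 5.

x* = 4, y* = 5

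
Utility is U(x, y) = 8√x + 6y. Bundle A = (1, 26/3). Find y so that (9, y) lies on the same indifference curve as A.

U(1, 26/3) = 60.
Set U(9, y) = 60 and solve.
With x = 9: √9 = 3, so 6y = 60 − 8·3 = 36 and y = 6.
Check: U(9, 6) = 60.

y = 6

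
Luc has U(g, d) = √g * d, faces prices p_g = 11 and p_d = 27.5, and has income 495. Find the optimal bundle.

MU_g = 0.5·g^(-0.5)·d and MU_d = √g.
MRS = MU_g/MU_d = (0.5)·d/g.
Tangency: set MRS = p_g/p_d = 11/27.5 = 0.4.
So (0.5)·d/g = 0.4, i.e. d = 0.8·g.
Substitute into the budget 11·g + 27.5·d = 495: 33·g = 495, so g* = 15.
Then d* = 0.8·15 = 12.

g* = 15, d* = 12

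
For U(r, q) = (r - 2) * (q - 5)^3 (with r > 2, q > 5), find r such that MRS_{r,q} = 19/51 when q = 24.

MU_r = (q−5)^3, MU_q = 3·(r−2)·(q−5)^2.
MRS = (1/3)·(q−5)/(r−2).
Substitute q = 24: MRS = (19/3)/(r − 2). Setting this equal to 19/51 gives r − 2 = (19/3)/(19/51) = 17, so r = 19.

r = 19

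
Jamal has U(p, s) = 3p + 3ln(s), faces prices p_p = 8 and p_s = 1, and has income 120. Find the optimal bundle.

p* = 14, s* = 8

MU_p = 3, MU_s = 3/s.
MRS = 3 ÷ (3/s).
Tangency: set MRS = p_p/p_s = 8/1 = 8.
MRS depends only on s: s = 8 ⇒ s* = 8.
From the budget, 8·p = 120 − 1·8 = 112, so p* = 14.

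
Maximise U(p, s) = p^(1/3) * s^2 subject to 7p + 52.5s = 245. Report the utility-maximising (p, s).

p* = 5, s* = 4

MU_p = 1/3·p^(-2/3)·s^2 and MU_s = 2·p^(1/3)·s.
MRS = MU_p/MU_s = (1/6)·s/p.
Tangency: set MRS = p_p/p_s = 7/52.5 = 2/15.
So (1/6)·s/p = 2/15, i.e. s = 0.8·p.
Substitute into the budget 7·p + 52.5·s = 245: 49·p = 245, so p* = 5.
Then s* = 0.8·5 = 4.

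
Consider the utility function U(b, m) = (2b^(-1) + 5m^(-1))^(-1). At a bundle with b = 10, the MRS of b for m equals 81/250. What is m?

For CES with ρ = -1, MRS = (2/5)·(m/b)^2.
Setting (2/5)·(m/10)^2 = 81/250 gives (m/10)^2 = 81/100, so m/10 = 0.9 and m = 9.

m = 9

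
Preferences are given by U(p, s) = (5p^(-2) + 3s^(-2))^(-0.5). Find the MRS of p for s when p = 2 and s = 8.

For CES with ρ = -2, MRS = (5/3)·(s/p)^3.
At (2, 8): MRS = 320/3.
So at (2, 8) the consumer would give up 320/3 units of s for one more unit of p.

MRS = 320/3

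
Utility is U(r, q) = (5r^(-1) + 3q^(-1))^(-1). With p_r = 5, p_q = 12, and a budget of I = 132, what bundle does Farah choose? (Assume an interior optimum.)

r* = 12, q* = 6

For CES with ρ = -1, MRS = (5/3)·(q/r)^2.
Tangency: set MRS = p_r/p_q = 5/12.
So (q/r)^2 = 0.25; taking the square root, q/r = 0.5, i.e. q = 0.5·r.
Substitute into the budget 5·r + 12·q = 132: 11·r = 132, so r* = 12 and q* = 0.5·12 = 6.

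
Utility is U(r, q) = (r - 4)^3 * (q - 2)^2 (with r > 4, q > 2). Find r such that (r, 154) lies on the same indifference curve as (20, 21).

r = 8

U(20, 21) = 1478656.
Set U(r, 154) = 1478656 and solve.
With q = 154: (154 − 2)^2 = 23104, so (r − 4)^3 = 1478656/23104 = 64.
Taking the cube root (with r > 4): r − 4 = 4, so r = 8.
Check: U(8, 154) = 1478656.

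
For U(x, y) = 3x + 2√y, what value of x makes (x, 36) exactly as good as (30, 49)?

U(30, 49) = 104.
Set U(x, 36) = 104 and solve.
With y = 36: √36 = 6, so 3x = 104 − 2·6 = 92 and x = 92/3.
Check: U(92/3, 36) = 104.

x = 92/3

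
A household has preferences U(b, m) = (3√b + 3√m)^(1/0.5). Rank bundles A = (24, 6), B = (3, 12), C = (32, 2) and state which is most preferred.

Evaluate utility at each bundle:
U(A) = 486.000.
U(B) = 243.000.
U(C) = 450.000.
Highest utility is A, so A ≻ C ≻ B.

Bundle A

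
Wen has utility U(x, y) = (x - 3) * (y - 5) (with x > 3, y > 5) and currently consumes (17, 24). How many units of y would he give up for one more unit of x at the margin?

MRS = 19/14

MU_x = (y−5), MU_y = (x−3).
MRS = (y−5)/(x−3).
At (17, 24): MRS = 19/14.
So at (17, 24) the consumer would give up 19/14 units of y for one more unit of x.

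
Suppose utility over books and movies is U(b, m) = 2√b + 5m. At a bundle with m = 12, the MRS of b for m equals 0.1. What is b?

MU_b = 2/(2√b), MU_m = 5.
MRS = 2/(2√b) ÷ 5.
MRS depends only on b: 0.2/√b = 0.1 ⇒ √b = 0.2/0.1 = 2 ⇒ b = 4.

b = 4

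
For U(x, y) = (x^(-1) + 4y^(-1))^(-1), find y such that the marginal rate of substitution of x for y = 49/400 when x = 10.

For CES with ρ = -1, MRS = (1/4)·(y/x)^2.
Setting (1/4)·(y/10)^2 = 49/400 gives (y/10)^2 = 49/100, so y/10 = 0.7 and y = 7.

y = 7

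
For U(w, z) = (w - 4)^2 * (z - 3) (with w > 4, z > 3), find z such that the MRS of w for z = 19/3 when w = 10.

MU_w = 2·(w−4)·(z−3), MU_z = (w−4)^2.
MRS = (2/1)·(z−3)/(w−4).
Substitute w = 10: MRS = (z − 3)/3. Setting this equal to 19/3 gives z − 3 = (19/3)·3 = 19, so z = 22.

z = 22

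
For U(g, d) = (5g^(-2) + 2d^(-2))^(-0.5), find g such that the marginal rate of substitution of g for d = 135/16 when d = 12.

For CES with ρ = -2, MRS = (5/2)·(d/g)^3.
Setting (5/2)·(12/g)^3 = 135/16 gives (12/g)^3 = 3.375, so 12/g = 1.5 and g = 8.

g = 8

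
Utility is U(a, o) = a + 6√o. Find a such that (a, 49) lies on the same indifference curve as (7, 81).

a = 19

U(7, 81) = 61.
Set U(a, 49) = 61 and solve.
With o = 49: √49 = 7, so a = 61 − 6·7 = 19.
Check: U(19, 49) = 61.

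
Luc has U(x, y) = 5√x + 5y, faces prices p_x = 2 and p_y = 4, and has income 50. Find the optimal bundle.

x* = 1, y* = 12

MU_x = 5/(2√x), MU_y = 5.
MRS = 5/(2√x) ÷ 5.
Tangency: set MRS = p_x/p_y = 2/4 = 0.5.
MRS depends only on x: 0.5/√x = 0.5 ⇒ √x = 0.5/0.5 = 1 ⇒ x* = 1.
From the budget, 4·y = 50 − 2·1 = 48, so y* = 12.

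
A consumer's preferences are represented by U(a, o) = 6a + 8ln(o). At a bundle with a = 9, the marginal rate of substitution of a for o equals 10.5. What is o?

o = 14

MU_a = 6, MU_o = 8/o.
MRS = 6 ÷ (8/o).
MRS depends only on o: 0.75·o = 10.5 ⇒ o = 10.5/0.75 = 14.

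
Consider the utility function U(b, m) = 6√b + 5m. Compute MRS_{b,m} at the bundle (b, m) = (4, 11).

MU_b = 6/(2√b), MU_m = 5.
MRS = 6/(2√b) ÷ 5.
At (4, 11): MRS = 0.3.
That is, one extra unit of b is worth 0.3 units of m at the margin.

MRS = 0.3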